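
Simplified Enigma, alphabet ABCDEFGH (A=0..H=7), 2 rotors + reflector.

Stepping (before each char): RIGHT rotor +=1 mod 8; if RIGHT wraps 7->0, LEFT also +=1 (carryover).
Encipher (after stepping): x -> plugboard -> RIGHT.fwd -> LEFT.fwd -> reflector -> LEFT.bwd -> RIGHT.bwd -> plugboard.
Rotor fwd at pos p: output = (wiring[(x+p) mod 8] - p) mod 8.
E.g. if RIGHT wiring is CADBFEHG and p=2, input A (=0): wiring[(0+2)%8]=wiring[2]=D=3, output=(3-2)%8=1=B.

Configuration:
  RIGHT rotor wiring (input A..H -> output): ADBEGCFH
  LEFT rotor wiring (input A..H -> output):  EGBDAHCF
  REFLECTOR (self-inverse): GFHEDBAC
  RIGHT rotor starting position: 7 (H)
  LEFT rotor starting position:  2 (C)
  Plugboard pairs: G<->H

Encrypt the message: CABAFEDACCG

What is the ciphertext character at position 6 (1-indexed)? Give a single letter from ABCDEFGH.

Char 1 ('C'): step: R->0, L->3 (L advanced); C->plug->C->R->B->L->F->refl->B->L'->F->R'->G->plug->H
Char 2 ('A'): step: R->1, L=3; A->plug->A->R->C->L->E->refl->D->L'->G->R'->G->plug->H
Char 3 ('B'): step: R->2, L=3; B->plug->B->R->C->L->E->refl->D->L'->G->R'->G->plug->H
Char 4 ('A'): step: R->3, L=3; A->plug->A->R->B->L->F->refl->B->L'->F->R'->F->plug->F
Char 5 ('F'): step: R->4, L=3; F->plug->F->R->H->L->G->refl->A->L'->A->R'->H->plug->G
Char 6 ('E'): step: R->5, L=3; E->plug->E->R->G->L->D->refl->E->L'->C->R'->C->plug->C

C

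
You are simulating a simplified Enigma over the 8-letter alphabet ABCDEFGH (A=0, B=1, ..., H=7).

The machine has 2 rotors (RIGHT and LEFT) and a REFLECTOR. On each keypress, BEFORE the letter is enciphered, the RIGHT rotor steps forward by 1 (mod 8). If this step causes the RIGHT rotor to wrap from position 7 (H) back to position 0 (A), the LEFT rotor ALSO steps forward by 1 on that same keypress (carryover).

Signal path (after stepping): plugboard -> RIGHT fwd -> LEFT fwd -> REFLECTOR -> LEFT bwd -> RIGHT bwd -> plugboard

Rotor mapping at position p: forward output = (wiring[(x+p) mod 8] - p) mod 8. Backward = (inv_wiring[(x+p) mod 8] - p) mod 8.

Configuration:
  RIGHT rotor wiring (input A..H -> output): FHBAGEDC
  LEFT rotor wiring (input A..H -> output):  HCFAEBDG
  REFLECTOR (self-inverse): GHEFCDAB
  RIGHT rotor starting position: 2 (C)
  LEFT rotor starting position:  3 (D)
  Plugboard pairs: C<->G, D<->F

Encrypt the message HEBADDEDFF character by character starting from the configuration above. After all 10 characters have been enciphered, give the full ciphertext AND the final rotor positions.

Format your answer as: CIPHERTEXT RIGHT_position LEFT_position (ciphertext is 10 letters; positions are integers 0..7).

Char 1 ('H'): step: R->3, L=3; H->plug->H->R->G->L->H->refl->B->L'->B->R'->C->plug->G
Char 2 ('E'): step: R->4, L=3; E->plug->E->R->B->L->B->refl->H->L'->G->R'->D->plug->F
Char 3 ('B'): step: R->5, L=3; B->plug->B->R->G->L->H->refl->B->L'->B->R'->H->plug->H
Char 4 ('A'): step: R->6, L=3; A->plug->A->R->F->L->E->refl->C->L'->H->R'->C->plug->G
Char 5 ('D'): step: R->7, L=3; D->plug->F->R->H->L->C->refl->E->L'->F->R'->G->plug->C
Char 6 ('D'): step: R->0, L->4 (L advanced); D->plug->F->R->E->L->D->refl->F->L'->B->R'->C->plug->G
Char 7 ('E'): step: R->1, L=4; E->plug->E->R->D->L->C->refl->E->L'->H->R'->C->plug->G
Char 8 ('D'): step: R->2, L=4; D->plug->F->R->A->L->A->refl->G->L'->F->R'->H->plug->H
Char 9 ('F'): step: R->3, L=4; F->plug->D->R->A->L->A->refl->G->L'->F->R'->A->plug->A
Char 10 ('F'): step: R->4, L=4; F->plug->D->R->G->L->B->refl->H->L'->C->R'->A->plug->A
Final: ciphertext=GFHGCGGHAA, RIGHT=4, LEFT=4

Answer: GFHGCGGHAA 4 4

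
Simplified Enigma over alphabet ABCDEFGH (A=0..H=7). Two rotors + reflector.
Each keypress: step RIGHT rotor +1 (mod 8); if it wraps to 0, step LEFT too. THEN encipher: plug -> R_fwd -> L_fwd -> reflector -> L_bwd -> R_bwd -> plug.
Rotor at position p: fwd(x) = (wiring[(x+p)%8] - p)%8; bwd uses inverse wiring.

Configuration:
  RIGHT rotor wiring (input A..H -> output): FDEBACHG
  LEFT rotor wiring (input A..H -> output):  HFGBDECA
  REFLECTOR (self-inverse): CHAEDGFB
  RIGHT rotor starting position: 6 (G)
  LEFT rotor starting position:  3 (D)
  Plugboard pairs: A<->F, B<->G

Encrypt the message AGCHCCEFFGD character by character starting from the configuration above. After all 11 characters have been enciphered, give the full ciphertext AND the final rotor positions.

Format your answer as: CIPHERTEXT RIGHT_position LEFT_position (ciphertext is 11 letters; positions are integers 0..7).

Char 1 ('A'): step: R->7, L=3; A->plug->F->R->B->L->A->refl->C->L'->G->R'->B->plug->G
Char 2 ('G'): step: R->0, L->4 (L advanced); G->plug->B->R->D->L->E->refl->D->L'->E->R'->C->plug->C
Char 3 ('C'): step: R->1, L=4; C->plug->C->R->A->L->H->refl->B->L'->F->R'->G->plug->B
Char 4 ('H'): step: R->2, L=4; H->plug->H->R->B->L->A->refl->C->L'->G->R'->C->plug->C
Char 5 ('C'): step: R->3, L=4; C->plug->C->R->H->L->F->refl->G->L'->C->R'->F->plug->A
Char 6 ('C'): step: R->4, L=4; C->plug->C->R->D->L->E->refl->D->L'->E->R'->A->plug->F
Char 7 ('E'): step: R->5, L=4; E->plug->E->R->G->L->C->refl->A->L'->B->R'->C->plug->C
Char 8 ('F'): step: R->6, L=4; F->plug->A->R->B->L->A->refl->C->L'->G->R'->E->plug->E
Char 9 ('F'): step: R->7, L=4; F->plug->A->R->H->L->F->refl->G->L'->C->R'->E->plug->E
Char 10 ('G'): step: R->0, L->5 (L advanced); G->plug->B->R->D->L->C->refl->A->L'->E->R'->C->plug->C
Char 11 ('D'): step: R->1, L=5; D->plug->D->R->H->L->G->refl->F->L'->B->R'->E->plug->E
Final: ciphertext=GCBCAFCEECE, RIGHT=1, LEFT=5

Answer: GCBCAFCEECE 1 5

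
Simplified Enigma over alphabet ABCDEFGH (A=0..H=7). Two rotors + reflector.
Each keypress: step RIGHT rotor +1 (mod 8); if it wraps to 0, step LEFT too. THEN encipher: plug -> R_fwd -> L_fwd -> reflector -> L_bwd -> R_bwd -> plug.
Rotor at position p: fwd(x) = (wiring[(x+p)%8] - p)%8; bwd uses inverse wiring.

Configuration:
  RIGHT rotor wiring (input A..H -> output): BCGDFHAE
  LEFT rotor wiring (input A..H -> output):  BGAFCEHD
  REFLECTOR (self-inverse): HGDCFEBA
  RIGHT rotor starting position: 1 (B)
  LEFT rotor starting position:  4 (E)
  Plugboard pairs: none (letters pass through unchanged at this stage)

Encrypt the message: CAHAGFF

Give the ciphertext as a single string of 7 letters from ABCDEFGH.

Char 1 ('C'): step: R->2, L=4; C->plug->C->R->D->L->H->refl->A->L'->B->R'->B->plug->B
Char 2 ('A'): step: R->3, L=4; A->plug->A->R->A->L->G->refl->B->L'->H->R'->G->plug->G
Char 3 ('H'): step: R->4, L=4; H->plug->H->R->H->L->B->refl->G->L'->A->R'->D->plug->D
Char 4 ('A'): step: R->5, L=4; A->plug->A->R->C->L->D->refl->C->L'->F->R'->E->plug->E
Char 5 ('G'): step: R->6, L=4; G->plug->G->R->H->L->B->refl->G->L'->A->R'->E->plug->E
Char 6 ('F'): step: R->7, L=4; F->plug->F->R->G->L->E->refl->F->L'->E->R'->E->plug->E
Char 7 ('F'): step: R->0, L->5 (L advanced); F->plug->F->R->H->L->F->refl->E->L'->D->R'->D->plug->D

Answer: BGDEEED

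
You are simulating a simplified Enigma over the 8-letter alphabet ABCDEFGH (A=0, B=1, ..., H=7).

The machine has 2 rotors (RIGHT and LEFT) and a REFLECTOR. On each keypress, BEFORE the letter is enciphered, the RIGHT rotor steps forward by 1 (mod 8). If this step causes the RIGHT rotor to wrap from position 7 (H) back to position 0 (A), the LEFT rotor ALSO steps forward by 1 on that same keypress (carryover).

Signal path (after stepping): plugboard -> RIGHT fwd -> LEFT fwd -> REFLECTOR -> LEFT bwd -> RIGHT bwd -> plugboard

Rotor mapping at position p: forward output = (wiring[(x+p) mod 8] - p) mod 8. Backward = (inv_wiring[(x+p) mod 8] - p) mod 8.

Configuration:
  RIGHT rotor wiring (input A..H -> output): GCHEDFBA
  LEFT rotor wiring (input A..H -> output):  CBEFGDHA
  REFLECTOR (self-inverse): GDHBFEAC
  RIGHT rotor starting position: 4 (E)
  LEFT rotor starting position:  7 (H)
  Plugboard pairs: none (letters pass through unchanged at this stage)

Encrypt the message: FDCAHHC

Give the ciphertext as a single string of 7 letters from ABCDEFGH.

Answer: EHGHAFF

Derivation:
Char 1 ('F'): step: R->5, L=7; F->plug->F->R->C->L->C->refl->H->L'->F->R'->E->plug->E
Char 2 ('D'): step: R->6, L=7; D->plug->D->R->E->L->G->refl->A->L'->H->R'->H->plug->H
Char 3 ('C'): step: R->7, L=7; C->plug->C->R->D->L->F->refl->E->L'->G->R'->G->plug->G
Char 4 ('A'): step: R->0, L->0 (L advanced); A->plug->A->R->G->L->H->refl->C->L'->A->R'->H->plug->H
Char 5 ('H'): step: R->1, L=0; H->plug->H->R->F->L->D->refl->B->L'->B->R'->A->plug->A
Char 6 ('H'): step: R->2, L=0; H->plug->H->R->A->L->C->refl->H->L'->G->R'->F->plug->F
Char 7 ('C'): step: R->3, L=0; C->plug->C->R->C->L->E->refl->F->L'->D->R'->F->plug->F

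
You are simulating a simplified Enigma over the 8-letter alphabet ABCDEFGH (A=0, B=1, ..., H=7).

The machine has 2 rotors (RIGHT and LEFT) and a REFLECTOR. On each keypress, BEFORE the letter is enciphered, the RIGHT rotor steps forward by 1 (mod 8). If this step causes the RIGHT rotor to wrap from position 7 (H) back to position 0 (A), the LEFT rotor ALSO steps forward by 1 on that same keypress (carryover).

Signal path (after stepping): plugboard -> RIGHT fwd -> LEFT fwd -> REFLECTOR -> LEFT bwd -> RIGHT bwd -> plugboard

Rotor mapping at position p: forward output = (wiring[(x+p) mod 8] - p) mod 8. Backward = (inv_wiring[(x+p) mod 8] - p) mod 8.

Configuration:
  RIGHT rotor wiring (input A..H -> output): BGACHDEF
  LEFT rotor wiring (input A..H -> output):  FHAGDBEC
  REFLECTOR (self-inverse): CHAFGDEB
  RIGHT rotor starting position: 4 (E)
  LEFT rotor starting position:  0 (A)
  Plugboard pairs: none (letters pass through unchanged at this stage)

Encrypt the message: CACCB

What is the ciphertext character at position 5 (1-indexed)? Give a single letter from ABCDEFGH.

Char 1 ('C'): step: R->5, L=0; C->plug->C->R->A->L->F->refl->D->L'->E->R'->D->plug->D
Char 2 ('A'): step: R->6, L=0; A->plug->A->R->G->L->E->refl->G->L'->D->R'->C->plug->C
Char 3 ('C'): step: R->7, L=0; C->plug->C->R->H->L->C->refl->A->L'->C->R'->B->plug->B
Char 4 ('C'): step: R->0, L->1 (L advanced); C->plug->C->R->A->L->G->refl->E->L'->H->R'->E->plug->E
Char 5 ('B'): step: R->1, L=1; B->plug->B->R->H->L->E->refl->G->L'->A->R'->H->plug->H

H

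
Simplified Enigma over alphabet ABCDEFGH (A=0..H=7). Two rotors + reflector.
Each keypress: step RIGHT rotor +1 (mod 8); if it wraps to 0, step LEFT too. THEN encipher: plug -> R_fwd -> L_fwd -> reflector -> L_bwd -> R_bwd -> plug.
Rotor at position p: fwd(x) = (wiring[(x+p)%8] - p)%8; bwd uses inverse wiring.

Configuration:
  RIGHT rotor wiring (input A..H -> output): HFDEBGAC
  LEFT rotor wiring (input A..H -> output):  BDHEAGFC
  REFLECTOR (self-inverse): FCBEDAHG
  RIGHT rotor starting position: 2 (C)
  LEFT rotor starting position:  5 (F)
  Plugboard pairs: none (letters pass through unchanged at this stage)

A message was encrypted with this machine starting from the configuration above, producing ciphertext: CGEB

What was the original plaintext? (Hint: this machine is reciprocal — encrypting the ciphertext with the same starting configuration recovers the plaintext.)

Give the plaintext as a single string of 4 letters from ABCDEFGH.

Char 1 ('C'): step: R->3, L=5; C->plug->C->R->D->L->E->refl->D->L'->H->R'->E->plug->E
Char 2 ('G'): step: R->4, L=5; G->plug->G->R->H->L->D->refl->E->L'->D->R'->E->plug->E
Char 3 ('E'): step: R->5, L=5; E->plug->E->R->A->L->B->refl->C->L'->F->R'->C->plug->C
Char 4 ('B'): step: R->6, L=5; B->plug->B->R->E->L->G->refl->H->L'->G->R'->F->plug->F

Answer: EECF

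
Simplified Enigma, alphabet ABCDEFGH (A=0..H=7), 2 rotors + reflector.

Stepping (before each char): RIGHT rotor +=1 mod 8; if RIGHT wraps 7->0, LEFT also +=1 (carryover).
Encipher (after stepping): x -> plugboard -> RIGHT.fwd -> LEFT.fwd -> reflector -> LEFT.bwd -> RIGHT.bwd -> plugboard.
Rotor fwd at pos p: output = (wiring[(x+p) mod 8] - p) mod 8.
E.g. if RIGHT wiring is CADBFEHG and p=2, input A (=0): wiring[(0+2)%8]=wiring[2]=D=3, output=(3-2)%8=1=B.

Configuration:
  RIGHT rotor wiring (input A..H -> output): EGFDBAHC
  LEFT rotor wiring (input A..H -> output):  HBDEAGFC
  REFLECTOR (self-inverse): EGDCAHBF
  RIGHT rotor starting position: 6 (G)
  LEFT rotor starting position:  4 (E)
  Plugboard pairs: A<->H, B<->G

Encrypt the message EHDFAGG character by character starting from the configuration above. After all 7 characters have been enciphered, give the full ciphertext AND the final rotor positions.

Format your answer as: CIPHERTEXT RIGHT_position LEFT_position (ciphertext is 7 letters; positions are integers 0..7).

Char 1 ('E'): step: R->7, L=4; E->plug->E->R->E->L->D->refl->C->L'->B->R'->G->plug->B
Char 2 ('H'): step: R->0, L->5 (L advanced); H->plug->A->R->E->L->E->refl->A->L'->B->R'->E->plug->E
Char 3 ('D'): step: R->1, L=5; D->plug->D->R->A->L->B->refl->G->L'->F->R'->A->plug->H
Char 4 ('F'): step: R->2, L=5; F->plug->F->R->A->L->B->refl->G->L'->F->R'->E->plug->E
Char 5 ('A'): step: R->3, L=5; A->plug->H->R->C->L->F->refl->H->L'->G->R'->B->plug->G
Char 6 ('G'): step: R->4, L=5; G->plug->B->R->E->L->E->refl->A->L'->B->R'->G->plug->B
Char 7 ('G'): step: R->5, L=5; G->plug->B->R->C->L->F->refl->H->L'->G->R'->G->plug->B
Final: ciphertext=BEHEGBB, RIGHT=5, LEFT=5

Answer: BEHEGBB 5 5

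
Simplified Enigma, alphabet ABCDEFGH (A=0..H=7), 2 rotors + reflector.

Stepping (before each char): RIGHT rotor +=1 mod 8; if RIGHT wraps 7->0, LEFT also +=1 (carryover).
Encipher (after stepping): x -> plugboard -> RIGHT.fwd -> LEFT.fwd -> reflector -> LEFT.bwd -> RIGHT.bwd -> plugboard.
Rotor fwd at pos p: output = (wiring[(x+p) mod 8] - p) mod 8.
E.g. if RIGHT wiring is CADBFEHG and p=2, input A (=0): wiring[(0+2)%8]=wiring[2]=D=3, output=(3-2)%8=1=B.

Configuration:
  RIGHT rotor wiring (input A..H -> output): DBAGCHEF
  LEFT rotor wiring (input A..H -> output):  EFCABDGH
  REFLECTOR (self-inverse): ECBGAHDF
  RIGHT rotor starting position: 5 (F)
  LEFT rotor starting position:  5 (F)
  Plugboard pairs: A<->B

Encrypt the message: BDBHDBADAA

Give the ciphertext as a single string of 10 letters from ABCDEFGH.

Char 1 ('B'): step: R->6, L=5; B->plug->A->R->G->L->D->refl->G->L'->A->R'->F->plug->F
Char 2 ('D'): step: R->7, L=5; D->plug->D->R->B->L->B->refl->C->L'->C->R'->C->plug->C
Char 3 ('B'): step: R->0, L->6 (L advanced); B->plug->A->R->D->L->H->refl->F->L'->H->R'->F->plug->F
Char 4 ('H'): step: R->1, L=6; H->plug->H->R->C->L->G->refl->D->L'->G->R'->E->plug->E
Char 5 ('D'): step: R->2, L=6; D->plug->D->R->F->L->C->refl->B->L'->B->R'->G->plug->G
Char 6 ('B'): step: R->3, L=6; B->plug->A->R->D->L->H->refl->F->L'->H->R'->B->plug->A
Char 7 ('A'): step: R->4, L=6; A->plug->B->R->D->L->H->refl->F->L'->H->R'->E->plug->E
Char 8 ('D'): step: R->5, L=6; D->plug->D->R->G->L->D->refl->G->L'->C->R'->A->plug->B
Char 9 ('A'): step: R->6, L=6; A->plug->B->R->H->L->F->refl->H->L'->D->R'->D->plug->D
Char 10 ('A'): step: R->7, L=6; A->plug->B->R->E->L->E->refl->A->L'->A->R'->G->plug->G

Answer: FCFEGAEBDG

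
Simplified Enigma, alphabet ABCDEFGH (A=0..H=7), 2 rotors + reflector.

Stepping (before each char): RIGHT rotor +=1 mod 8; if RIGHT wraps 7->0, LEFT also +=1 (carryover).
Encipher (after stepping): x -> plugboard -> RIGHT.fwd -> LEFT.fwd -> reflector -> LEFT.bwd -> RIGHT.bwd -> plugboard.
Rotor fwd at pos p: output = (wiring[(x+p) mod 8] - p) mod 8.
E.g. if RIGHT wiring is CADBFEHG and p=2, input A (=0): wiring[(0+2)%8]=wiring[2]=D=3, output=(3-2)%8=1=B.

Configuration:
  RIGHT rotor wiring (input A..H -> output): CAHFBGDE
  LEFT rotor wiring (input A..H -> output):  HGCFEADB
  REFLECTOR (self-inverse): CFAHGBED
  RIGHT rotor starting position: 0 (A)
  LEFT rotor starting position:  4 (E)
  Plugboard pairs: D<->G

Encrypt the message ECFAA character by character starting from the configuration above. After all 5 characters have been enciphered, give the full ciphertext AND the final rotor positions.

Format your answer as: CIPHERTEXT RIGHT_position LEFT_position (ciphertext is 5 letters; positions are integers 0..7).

Answer: GBCGB 5 4

Derivation:
Char 1 ('E'): step: R->1, L=4; E->plug->E->R->F->L->C->refl->A->L'->A->R'->D->plug->G
Char 2 ('C'): step: R->2, L=4; C->plug->C->R->H->L->B->refl->F->L'->D->R'->B->plug->B
Char 3 ('F'): step: R->3, L=4; F->plug->F->R->H->L->B->refl->F->L'->D->R'->C->plug->C
Char 4 ('A'): step: R->4, L=4; A->plug->A->R->F->L->C->refl->A->L'->A->R'->D->plug->G
Char 5 ('A'): step: R->5, L=4; A->plug->A->R->B->L->E->refl->G->L'->G->R'->B->plug->B
Final: ciphertext=GBCGB, RIGHT=5, LEFT=4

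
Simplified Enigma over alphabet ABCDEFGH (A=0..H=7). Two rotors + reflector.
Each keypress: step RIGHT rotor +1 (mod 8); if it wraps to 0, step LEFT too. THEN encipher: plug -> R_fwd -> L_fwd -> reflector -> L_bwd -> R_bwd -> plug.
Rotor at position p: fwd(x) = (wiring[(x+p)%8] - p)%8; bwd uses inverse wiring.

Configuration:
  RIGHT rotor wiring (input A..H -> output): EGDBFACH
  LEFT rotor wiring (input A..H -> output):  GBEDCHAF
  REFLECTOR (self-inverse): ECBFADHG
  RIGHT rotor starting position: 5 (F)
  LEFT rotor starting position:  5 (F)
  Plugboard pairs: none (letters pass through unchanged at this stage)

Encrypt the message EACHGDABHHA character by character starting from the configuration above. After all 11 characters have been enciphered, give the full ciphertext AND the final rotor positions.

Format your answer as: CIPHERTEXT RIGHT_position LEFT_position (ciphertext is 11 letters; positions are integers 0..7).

Answer: CHEADHBACBB 0 7

Derivation:
Char 1 ('E'): step: R->6, L=5; E->plug->E->R->F->L->H->refl->G->L'->G->R'->C->plug->C
Char 2 ('A'): step: R->7, L=5; A->plug->A->R->A->L->C->refl->B->L'->D->R'->H->plug->H
Char 3 ('C'): step: R->0, L->6 (L advanced); C->plug->C->R->D->L->D->refl->F->L'->F->R'->E->plug->E
Char 4 ('H'): step: R->1, L=6; H->plug->H->R->D->L->D->refl->F->L'->F->R'->A->plug->A
Char 5 ('G'): step: R->2, L=6; G->plug->G->R->C->L->A->refl->E->L'->G->R'->D->plug->D
Char 6 ('D'): step: R->3, L=6; D->plug->D->R->H->L->B->refl->C->L'->A->R'->H->plug->H
Char 7 ('A'): step: R->4, L=6; A->plug->A->R->B->L->H->refl->G->L'->E->R'->B->plug->B
Char 8 ('B'): step: R->5, L=6; B->plug->B->R->F->L->F->refl->D->L'->D->R'->A->plug->A
Char 9 ('H'): step: R->6, L=6; H->plug->H->R->C->L->A->refl->E->L'->G->R'->C->plug->C
Char 10 ('H'): step: R->7, L=6; H->plug->H->R->D->L->D->refl->F->L'->F->R'->B->plug->B
Char 11 ('A'): step: R->0, L->7 (L advanced); A->plug->A->R->E->L->E->refl->A->L'->G->R'->B->plug->B
Final: ciphertext=CHEADHBACBB, RIGHT=0, LEFT=7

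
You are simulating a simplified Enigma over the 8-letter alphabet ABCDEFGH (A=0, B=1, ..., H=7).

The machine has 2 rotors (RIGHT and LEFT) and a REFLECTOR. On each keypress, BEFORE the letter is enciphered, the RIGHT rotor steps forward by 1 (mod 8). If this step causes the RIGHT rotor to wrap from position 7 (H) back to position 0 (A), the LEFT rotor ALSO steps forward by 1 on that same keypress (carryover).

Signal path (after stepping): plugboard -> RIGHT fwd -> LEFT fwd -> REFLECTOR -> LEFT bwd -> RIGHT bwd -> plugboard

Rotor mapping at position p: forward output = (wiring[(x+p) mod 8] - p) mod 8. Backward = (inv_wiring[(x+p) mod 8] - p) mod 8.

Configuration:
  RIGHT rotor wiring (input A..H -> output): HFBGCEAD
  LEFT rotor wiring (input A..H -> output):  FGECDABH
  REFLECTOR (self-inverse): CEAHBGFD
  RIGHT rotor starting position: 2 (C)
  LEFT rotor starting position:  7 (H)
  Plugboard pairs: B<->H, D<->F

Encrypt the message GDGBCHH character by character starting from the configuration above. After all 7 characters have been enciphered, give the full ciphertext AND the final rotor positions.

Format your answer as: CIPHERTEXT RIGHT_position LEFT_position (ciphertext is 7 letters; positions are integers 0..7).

Char 1 ('G'): step: R->3, L=7; G->plug->G->R->C->L->H->refl->D->L'->E->R'->F->plug->D
Char 2 ('D'): step: R->4, L=7; D->plug->F->R->B->L->G->refl->F->L'->D->R'->E->plug->E
Char 3 ('G'): step: R->5, L=7; G->plug->G->R->B->L->G->refl->F->L'->D->R'->B->plug->H
Char 4 ('B'): step: R->6, L=7; B->plug->H->R->G->L->B->refl->E->L'->F->R'->B->plug->H
Char 5 ('C'): step: R->7, L=7; C->plug->C->R->G->L->B->refl->E->L'->F->R'->G->plug->G
Char 6 ('H'): step: R->0, L->0 (L advanced); H->plug->B->R->F->L->A->refl->C->L'->D->R'->H->plug->B
Char 7 ('H'): step: R->1, L=0; H->plug->B->R->A->L->F->refl->G->L'->B->R'->D->plug->F
Final: ciphertext=DEHHGBF, RIGHT=1, LEFT=0

Answer: DEHHGBF 1 0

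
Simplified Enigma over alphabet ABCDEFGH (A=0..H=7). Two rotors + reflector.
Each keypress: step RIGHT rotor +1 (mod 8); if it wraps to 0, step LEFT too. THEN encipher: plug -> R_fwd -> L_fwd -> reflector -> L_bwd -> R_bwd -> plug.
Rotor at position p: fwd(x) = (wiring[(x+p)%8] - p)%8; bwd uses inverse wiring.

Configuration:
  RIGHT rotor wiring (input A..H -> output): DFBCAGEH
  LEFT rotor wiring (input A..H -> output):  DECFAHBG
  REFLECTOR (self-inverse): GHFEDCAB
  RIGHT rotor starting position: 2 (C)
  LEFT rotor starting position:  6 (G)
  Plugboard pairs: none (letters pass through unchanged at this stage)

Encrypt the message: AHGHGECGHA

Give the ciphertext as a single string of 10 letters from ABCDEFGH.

Answer: BBBFHBFHEH

Derivation:
Char 1 ('A'): step: R->3, L=6; A->plug->A->R->H->L->B->refl->H->L'->F->R'->B->plug->B
Char 2 ('H'): step: R->4, L=6; H->plug->H->R->G->L->C->refl->F->L'->C->R'->B->plug->B
Char 3 ('G'): step: R->5, L=6; G->plug->G->R->F->L->H->refl->B->L'->H->R'->B->plug->B
Char 4 ('H'): step: R->6, L=6; H->plug->H->R->A->L->D->refl->E->L'->E->R'->F->plug->F
Char 5 ('G'): step: R->7, L=6; G->plug->G->R->H->L->B->refl->H->L'->F->R'->H->plug->H
Char 6 ('E'): step: R->0, L->7 (L advanced); E->plug->E->R->A->L->H->refl->B->L'->F->R'->B->plug->B
Char 7 ('C'): step: R->1, L=7; C->plug->C->R->B->L->E->refl->D->L'->D->R'->F->plug->F
Char 8 ('G'): step: R->2, L=7; G->plug->G->R->B->L->E->refl->D->L'->D->R'->H->plug->H
Char 9 ('H'): step: R->3, L=7; H->plug->H->R->G->L->A->refl->G->L'->E->R'->E->plug->E
Char 10 ('A'): step: R->4, L=7; A->plug->A->R->E->L->G->refl->A->L'->G->R'->H->plug->H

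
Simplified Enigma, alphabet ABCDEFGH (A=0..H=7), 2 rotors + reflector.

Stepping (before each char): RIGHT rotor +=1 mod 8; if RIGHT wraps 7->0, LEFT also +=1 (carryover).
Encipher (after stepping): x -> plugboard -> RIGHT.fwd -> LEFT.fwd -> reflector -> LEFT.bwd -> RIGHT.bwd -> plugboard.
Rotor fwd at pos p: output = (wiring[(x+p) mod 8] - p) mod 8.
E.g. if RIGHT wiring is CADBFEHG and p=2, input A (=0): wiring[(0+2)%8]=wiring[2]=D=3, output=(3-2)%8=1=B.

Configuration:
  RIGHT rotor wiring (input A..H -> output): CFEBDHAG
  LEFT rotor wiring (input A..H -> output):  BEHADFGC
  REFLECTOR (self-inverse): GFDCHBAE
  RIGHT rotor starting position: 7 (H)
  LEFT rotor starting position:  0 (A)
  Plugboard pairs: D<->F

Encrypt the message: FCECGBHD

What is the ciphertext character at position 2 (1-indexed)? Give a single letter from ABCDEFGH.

Char 1 ('F'): step: R->0, L->1 (L advanced); F->plug->D->R->B->L->G->refl->A->L'->H->R'->F->plug->D
Char 2 ('C'): step: R->1, L=1; C->plug->C->R->A->L->D->refl->C->L'->D->R'->B->plug->B

B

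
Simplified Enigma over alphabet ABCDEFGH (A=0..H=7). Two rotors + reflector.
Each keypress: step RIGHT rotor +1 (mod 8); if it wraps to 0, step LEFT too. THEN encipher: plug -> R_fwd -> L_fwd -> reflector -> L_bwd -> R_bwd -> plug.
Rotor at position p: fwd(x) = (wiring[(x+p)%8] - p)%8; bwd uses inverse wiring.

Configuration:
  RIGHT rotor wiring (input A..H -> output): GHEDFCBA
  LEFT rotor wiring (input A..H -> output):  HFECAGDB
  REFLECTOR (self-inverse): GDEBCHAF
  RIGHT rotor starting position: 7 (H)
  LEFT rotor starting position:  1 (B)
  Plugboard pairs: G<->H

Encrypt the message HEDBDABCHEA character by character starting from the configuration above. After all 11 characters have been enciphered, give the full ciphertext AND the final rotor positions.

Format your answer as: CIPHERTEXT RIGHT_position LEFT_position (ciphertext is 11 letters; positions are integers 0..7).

Char 1 ('H'): step: R->0, L->2 (L advanced); H->plug->G->R->B->L->A->refl->G->L'->C->R'->F->plug->F
Char 2 ('E'): step: R->1, L=2; E->plug->E->R->B->L->A->refl->G->L'->C->R'->C->plug->C
Char 3 ('D'): step: R->2, L=2; D->plug->D->R->A->L->C->refl->E->L'->D->R'->C->plug->C
Char 4 ('B'): step: R->3, L=2; B->plug->B->R->C->L->G->refl->A->L'->B->R'->H->plug->G
Char 5 ('D'): step: R->4, L=2; D->plug->D->R->E->L->B->refl->D->L'->H->R'->H->plug->G
Char 6 ('A'): step: R->5, L=2; A->plug->A->R->F->L->H->refl->F->L'->G->R'->G->plug->H
Char 7 ('B'): step: R->6, L=2; B->plug->B->R->C->L->G->refl->A->L'->B->R'->D->plug->D
Char 8 ('C'): step: R->7, L=2; C->plug->C->R->A->L->C->refl->E->L'->D->R'->G->plug->H
Char 9 ('H'): step: R->0, L->3 (L advanced); H->plug->G->R->B->L->F->refl->H->L'->A->R'->H->plug->G
Char 10 ('E'): step: R->1, L=3; E->plug->E->R->B->L->F->refl->H->L'->A->R'->F->plug->F
Char 11 ('A'): step: R->2, L=3; A->plug->A->R->C->L->D->refl->B->L'->H->R'->E->plug->E
Final: ciphertext=FCCGGHDHGFE, RIGHT=2, LEFT=3

Answer: FCCGGHDHGFE 2 3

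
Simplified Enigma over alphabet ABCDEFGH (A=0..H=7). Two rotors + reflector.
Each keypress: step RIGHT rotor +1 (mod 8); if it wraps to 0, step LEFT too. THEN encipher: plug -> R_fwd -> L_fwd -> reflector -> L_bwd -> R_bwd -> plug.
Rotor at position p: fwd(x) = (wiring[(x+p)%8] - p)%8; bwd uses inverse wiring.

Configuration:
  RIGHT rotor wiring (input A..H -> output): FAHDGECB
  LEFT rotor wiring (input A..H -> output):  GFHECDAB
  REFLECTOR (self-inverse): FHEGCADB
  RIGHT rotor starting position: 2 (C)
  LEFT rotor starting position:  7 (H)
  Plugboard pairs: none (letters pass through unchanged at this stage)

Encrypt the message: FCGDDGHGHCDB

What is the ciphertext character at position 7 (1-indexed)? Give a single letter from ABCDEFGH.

Char 1 ('F'): step: R->3, L=7; F->plug->F->R->C->L->G->refl->D->L'->F->R'->G->plug->G
Char 2 ('C'): step: R->4, L=7; C->plug->C->R->G->L->E->refl->C->L'->A->R'->B->plug->B
Char 3 ('G'): step: R->5, L=7; G->plug->G->R->G->L->E->refl->C->L'->A->R'->D->plug->D
Char 4 ('D'): step: R->6, L=7; D->plug->D->R->C->L->G->refl->D->L'->F->R'->F->plug->F
Char 5 ('D'): step: R->7, L=7; D->plug->D->R->A->L->C->refl->E->L'->G->R'->B->plug->B
Char 6 ('G'): step: R->0, L->0 (L advanced); G->plug->G->R->C->L->H->refl->B->L'->H->R'->C->plug->C
Char 7 ('H'): step: R->1, L=0; H->plug->H->R->E->L->C->refl->E->L'->D->R'->E->plug->E

E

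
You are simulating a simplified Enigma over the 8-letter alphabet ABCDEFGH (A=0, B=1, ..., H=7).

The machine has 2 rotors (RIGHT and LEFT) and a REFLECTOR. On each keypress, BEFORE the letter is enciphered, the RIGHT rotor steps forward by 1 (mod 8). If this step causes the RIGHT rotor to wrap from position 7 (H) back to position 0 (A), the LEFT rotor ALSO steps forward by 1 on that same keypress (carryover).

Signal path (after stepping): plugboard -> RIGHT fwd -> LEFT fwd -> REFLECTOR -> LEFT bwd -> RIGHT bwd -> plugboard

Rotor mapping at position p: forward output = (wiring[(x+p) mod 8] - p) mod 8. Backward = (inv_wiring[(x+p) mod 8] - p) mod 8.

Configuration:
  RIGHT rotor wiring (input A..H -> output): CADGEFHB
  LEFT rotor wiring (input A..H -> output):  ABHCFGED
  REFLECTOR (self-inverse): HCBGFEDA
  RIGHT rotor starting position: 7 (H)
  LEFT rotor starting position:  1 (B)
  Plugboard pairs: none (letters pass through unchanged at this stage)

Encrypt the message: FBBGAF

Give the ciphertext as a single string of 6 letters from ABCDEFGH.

Answer: EFEDCB

Derivation:
Char 1 ('F'): step: R->0, L->2 (L advanced); F->plug->F->R->F->L->B->refl->C->L'->E->R'->E->plug->E
Char 2 ('B'): step: R->1, L=2; B->plug->B->R->C->L->D->refl->G->L'->G->R'->F->plug->F
Char 3 ('B'): step: R->2, L=2; B->plug->B->R->E->L->C->refl->B->L'->F->R'->E->plug->E
Char 4 ('G'): step: R->3, L=2; G->plug->G->R->F->L->B->refl->C->L'->E->R'->D->plug->D
Char 5 ('A'): step: R->4, L=2; A->plug->A->R->A->L->F->refl->E->L'->D->R'->C->plug->C
Char 6 ('F'): step: R->5, L=2; F->plug->F->R->G->L->G->refl->D->L'->C->R'->B->plug->B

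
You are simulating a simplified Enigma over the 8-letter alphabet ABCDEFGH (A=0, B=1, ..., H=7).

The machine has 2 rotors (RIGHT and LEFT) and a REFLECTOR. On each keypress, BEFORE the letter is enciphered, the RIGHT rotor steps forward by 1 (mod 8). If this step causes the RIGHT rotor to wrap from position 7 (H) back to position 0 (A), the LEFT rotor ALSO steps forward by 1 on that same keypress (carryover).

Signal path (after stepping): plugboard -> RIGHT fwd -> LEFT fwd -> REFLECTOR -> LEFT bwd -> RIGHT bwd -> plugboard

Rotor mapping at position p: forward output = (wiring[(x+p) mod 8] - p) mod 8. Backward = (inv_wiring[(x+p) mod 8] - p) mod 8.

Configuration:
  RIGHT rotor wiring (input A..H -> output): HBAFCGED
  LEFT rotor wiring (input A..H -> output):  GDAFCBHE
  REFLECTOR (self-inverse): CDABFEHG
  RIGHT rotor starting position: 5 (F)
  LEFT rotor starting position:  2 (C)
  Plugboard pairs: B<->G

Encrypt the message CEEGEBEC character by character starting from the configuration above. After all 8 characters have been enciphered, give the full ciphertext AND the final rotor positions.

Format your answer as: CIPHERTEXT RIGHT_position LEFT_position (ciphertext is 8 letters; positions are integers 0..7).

Char 1 ('C'): step: R->6, L=2; C->plug->C->R->B->L->D->refl->B->L'->H->R'->F->plug->F
Char 2 ('E'): step: R->7, L=2; E->plug->E->R->G->L->E->refl->F->L'->E->R'->A->plug->A
Char 3 ('E'): step: R->0, L->3 (L advanced); E->plug->E->R->C->L->G->refl->H->L'->B->R'->B->plug->G
Char 4 ('G'): step: R->1, L=3; G->plug->B->R->H->L->F->refl->E->L'->D->R'->F->plug->F
Char 5 ('E'): step: R->2, L=3; E->plug->E->R->C->L->G->refl->H->L'->B->R'->F->plug->F
Char 6 ('B'): step: R->3, L=3; B->plug->G->R->G->L->A->refl->C->L'->A->R'->E->plug->E
Char 7 ('E'): step: R->4, L=3; E->plug->E->R->D->L->E->refl->F->L'->H->R'->D->plug->D
Char 8 ('C'): step: R->5, L=3; C->plug->C->R->G->L->A->refl->C->L'->A->R'->G->plug->B
Final: ciphertext=FAGFFEDB, RIGHT=5, LEFT=3

Answer: FAGFFEDB 5 3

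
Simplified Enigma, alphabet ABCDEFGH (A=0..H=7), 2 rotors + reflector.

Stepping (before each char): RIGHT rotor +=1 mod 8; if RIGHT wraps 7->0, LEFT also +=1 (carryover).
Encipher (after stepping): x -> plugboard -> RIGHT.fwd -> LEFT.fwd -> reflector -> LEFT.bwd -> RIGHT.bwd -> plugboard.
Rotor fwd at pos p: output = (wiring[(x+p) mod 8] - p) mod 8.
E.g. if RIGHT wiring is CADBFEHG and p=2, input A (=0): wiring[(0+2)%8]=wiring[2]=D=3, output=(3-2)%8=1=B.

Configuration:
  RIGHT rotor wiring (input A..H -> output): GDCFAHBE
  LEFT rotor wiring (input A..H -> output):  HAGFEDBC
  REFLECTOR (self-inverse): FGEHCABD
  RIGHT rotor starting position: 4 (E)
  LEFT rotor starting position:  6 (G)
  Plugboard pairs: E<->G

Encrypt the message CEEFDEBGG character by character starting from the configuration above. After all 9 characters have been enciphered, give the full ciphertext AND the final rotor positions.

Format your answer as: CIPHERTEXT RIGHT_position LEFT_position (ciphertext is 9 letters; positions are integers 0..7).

Answer: BBAAGFGAC 5 7

Derivation:
Char 1 ('C'): step: R->5, L=6; C->plug->C->R->H->L->F->refl->A->L'->E->R'->B->plug->B
Char 2 ('E'): step: R->6, L=6; E->plug->G->R->C->L->B->refl->G->L'->G->R'->B->plug->B
Char 3 ('E'): step: R->7, L=6; E->plug->G->R->A->L->D->refl->H->L'->F->R'->A->plug->A
Char 4 ('F'): step: R->0, L->7 (L advanced); F->plug->F->R->H->L->C->refl->E->L'->G->R'->A->plug->A
Char 5 ('D'): step: R->1, L=7; D->plug->D->R->H->L->C->refl->E->L'->G->R'->E->plug->G
Char 6 ('E'): step: R->2, L=7; E->plug->G->R->E->L->G->refl->B->L'->C->R'->F->plug->F
Char 7 ('B'): step: R->3, L=7; B->plug->B->R->F->L->F->refl->A->L'->B->R'->E->plug->G
Char 8 ('G'): step: R->4, L=7; G->plug->E->R->C->L->B->refl->G->L'->E->R'->A->plug->A
Char 9 ('G'): step: R->5, L=7; G->plug->E->R->G->L->E->refl->C->L'->H->R'->C->plug->C
Final: ciphertext=BBAAGFGAC, RIGHT=5, LEFT=7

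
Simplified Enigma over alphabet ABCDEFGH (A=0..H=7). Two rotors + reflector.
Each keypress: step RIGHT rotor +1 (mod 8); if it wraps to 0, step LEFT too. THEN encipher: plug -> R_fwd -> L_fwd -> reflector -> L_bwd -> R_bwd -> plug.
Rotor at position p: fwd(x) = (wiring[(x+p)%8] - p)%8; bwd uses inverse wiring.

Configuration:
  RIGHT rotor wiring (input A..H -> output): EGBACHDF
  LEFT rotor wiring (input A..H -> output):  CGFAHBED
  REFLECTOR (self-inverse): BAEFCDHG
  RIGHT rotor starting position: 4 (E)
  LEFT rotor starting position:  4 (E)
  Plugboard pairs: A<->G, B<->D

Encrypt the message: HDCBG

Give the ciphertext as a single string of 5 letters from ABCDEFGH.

Answer: BGDFA

Derivation:
Char 1 ('H'): step: R->5, L=4; H->plug->H->R->F->L->C->refl->E->L'->H->R'->D->plug->B
Char 2 ('D'): step: R->6, L=4; D->plug->B->R->H->L->E->refl->C->L'->F->R'->A->plug->G
Char 3 ('C'): step: R->7, L=4; C->plug->C->R->H->L->E->refl->C->L'->F->R'->B->plug->D
Char 4 ('B'): step: R->0, L->5 (L advanced); B->plug->D->R->A->L->E->refl->C->L'->H->R'->F->plug->F
Char 5 ('G'): step: R->1, L=5; G->plug->A->R->F->L->A->refl->B->L'->E->R'->G->plug->A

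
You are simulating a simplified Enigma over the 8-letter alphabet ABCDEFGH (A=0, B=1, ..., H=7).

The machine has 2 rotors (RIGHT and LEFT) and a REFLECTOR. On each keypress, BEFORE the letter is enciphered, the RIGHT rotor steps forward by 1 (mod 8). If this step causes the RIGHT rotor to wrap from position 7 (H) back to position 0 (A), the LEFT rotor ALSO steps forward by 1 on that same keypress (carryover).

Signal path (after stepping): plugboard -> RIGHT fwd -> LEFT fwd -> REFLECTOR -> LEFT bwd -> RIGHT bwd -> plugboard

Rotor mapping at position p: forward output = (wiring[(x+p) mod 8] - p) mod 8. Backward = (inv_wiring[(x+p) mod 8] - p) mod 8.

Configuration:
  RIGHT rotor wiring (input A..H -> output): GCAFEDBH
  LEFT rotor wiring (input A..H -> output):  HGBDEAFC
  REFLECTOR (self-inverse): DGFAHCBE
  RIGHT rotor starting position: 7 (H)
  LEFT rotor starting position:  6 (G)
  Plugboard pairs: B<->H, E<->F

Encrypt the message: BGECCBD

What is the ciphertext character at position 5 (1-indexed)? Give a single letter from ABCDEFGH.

Char 1 ('B'): step: R->0, L->7 (L advanced); B->plug->H->R->H->L->G->refl->B->L'->G->R'->A->plug->A
Char 2 ('G'): step: R->1, L=7; G->plug->G->R->G->L->B->refl->G->L'->H->R'->B->plug->H
Char 3 ('E'): step: R->2, L=7; E->plug->F->R->F->L->F->refl->C->L'->D->R'->B->plug->H
Char 4 ('C'): step: R->3, L=7; C->plug->C->R->A->L->D->refl->A->L'->B->R'->B->plug->H
Char 5 ('C'): step: R->4, L=7; C->plug->C->R->F->L->F->refl->C->L'->D->R'->D->plug->D

D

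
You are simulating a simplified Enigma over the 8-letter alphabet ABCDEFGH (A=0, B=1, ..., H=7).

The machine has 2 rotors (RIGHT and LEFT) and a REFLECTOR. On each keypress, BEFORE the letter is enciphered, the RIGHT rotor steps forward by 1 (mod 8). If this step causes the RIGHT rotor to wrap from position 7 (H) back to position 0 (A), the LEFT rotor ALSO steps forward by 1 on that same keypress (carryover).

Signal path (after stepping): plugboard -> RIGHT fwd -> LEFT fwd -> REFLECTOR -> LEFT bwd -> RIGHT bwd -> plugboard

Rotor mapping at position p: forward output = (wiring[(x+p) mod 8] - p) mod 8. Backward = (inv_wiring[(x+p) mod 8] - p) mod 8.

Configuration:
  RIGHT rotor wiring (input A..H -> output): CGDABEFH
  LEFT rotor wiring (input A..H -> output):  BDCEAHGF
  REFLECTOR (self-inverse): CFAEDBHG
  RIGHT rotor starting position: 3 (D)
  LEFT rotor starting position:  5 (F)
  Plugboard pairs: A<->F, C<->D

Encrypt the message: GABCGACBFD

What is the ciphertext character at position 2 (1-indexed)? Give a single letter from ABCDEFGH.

Char 1 ('G'): step: R->4, L=5; G->plug->G->R->H->L->D->refl->E->L'->D->R'->D->plug->C
Char 2 ('A'): step: R->5, L=5; A->plug->F->R->G->L->H->refl->G->L'->E->R'->H->plug->H

H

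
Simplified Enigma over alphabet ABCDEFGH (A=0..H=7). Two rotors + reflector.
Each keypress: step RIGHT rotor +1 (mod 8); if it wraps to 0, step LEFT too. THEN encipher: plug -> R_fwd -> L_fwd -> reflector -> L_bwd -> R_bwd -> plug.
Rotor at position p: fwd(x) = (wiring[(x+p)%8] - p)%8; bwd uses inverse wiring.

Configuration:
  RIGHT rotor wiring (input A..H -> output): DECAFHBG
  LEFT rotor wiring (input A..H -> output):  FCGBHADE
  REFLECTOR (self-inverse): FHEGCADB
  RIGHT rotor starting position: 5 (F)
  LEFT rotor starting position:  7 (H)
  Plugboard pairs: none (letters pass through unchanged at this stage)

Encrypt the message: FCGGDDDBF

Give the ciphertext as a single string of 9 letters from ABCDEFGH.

Char 1 ('F'): step: R->6, L=7; F->plug->F->R->C->L->D->refl->G->L'->B->R'->H->plug->H
Char 2 ('C'): step: R->7, L=7; C->plug->C->R->F->L->A->refl->F->L'->A->R'->G->plug->G
Char 3 ('G'): step: R->0, L->0 (L advanced); G->plug->G->R->B->L->C->refl->E->L'->H->R'->F->plug->F
Char 4 ('G'): step: R->1, L=0; G->plug->G->R->F->L->A->refl->F->L'->A->R'->F->plug->F
Char 5 ('D'): step: R->2, L=0; D->plug->D->R->F->L->A->refl->F->L'->A->R'->A->plug->A
Char 6 ('D'): step: R->3, L=0; D->plug->D->R->G->L->D->refl->G->L'->C->R'->B->plug->B
Char 7 ('D'): step: R->4, L=0; D->plug->D->R->C->L->G->refl->D->L'->G->R'->G->plug->G
Char 8 ('B'): step: R->5, L=0; B->plug->B->R->E->L->H->refl->B->L'->D->R'->G->plug->G
Char 9 ('F'): step: R->6, L=0; F->plug->F->R->C->L->G->refl->D->L'->G->R'->D->plug->D

Answer: HGFFABGGD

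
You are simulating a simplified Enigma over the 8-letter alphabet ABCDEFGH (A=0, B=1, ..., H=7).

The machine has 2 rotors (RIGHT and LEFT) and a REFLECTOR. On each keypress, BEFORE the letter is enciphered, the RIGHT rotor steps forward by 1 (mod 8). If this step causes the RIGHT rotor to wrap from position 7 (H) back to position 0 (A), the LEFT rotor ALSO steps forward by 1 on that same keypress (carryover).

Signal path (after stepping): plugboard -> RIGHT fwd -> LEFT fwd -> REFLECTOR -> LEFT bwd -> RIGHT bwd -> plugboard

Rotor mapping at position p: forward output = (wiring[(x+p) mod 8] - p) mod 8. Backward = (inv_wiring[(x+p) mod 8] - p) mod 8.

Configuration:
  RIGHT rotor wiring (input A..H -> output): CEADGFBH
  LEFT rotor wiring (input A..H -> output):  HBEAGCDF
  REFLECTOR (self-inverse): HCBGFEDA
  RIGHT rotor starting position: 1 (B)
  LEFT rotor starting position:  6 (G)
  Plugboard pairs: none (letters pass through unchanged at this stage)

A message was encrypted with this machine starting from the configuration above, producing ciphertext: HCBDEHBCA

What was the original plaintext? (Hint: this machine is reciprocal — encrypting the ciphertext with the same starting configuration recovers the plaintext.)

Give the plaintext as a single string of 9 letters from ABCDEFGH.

Answer: FHECFCAEG

Derivation:
Char 1 ('H'): step: R->2, L=6; H->plug->H->R->C->L->B->refl->C->L'->F->R'->F->plug->F
Char 2 ('C'): step: R->3, L=6; C->plug->C->R->C->L->B->refl->C->L'->F->R'->H->plug->H
Char 3 ('B'): step: R->4, L=6; B->plug->B->R->B->L->H->refl->A->L'->G->R'->E->plug->E
Char 4 ('D'): step: R->5, L=6; D->plug->D->R->F->L->C->refl->B->L'->C->R'->C->plug->C
Char 5 ('E'): step: R->6, L=6; E->plug->E->R->C->L->B->refl->C->L'->F->R'->F->plug->F
Char 6 ('H'): step: R->7, L=6; H->plug->H->R->C->L->B->refl->C->L'->F->R'->C->plug->C
Char 7 ('B'): step: R->0, L->7 (L advanced); B->plug->B->R->E->L->B->refl->C->L'->C->R'->A->plug->A
Char 8 ('C'): step: R->1, L=7; C->plug->C->R->C->L->C->refl->B->L'->E->R'->E->plug->E
Char 9 ('A'): step: R->2, L=7; A->plug->A->R->G->L->D->refl->G->L'->A->R'->G->plug->G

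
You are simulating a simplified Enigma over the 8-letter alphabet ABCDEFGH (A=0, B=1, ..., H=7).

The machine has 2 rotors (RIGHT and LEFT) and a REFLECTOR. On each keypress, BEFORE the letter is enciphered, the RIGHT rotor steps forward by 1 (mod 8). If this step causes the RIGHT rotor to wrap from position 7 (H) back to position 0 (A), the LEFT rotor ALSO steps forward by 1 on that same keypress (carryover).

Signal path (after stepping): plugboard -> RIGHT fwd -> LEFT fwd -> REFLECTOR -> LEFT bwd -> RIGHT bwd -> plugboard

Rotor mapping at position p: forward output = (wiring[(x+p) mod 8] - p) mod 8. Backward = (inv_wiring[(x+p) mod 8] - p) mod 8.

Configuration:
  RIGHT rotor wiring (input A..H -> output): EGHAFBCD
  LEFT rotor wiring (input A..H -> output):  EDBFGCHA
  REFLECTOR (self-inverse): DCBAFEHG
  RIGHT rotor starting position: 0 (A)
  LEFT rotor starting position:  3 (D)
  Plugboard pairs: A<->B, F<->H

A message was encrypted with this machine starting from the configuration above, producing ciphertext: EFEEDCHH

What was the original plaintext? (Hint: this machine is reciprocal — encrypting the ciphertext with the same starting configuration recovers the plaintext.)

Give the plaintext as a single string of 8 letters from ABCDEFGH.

Answer: BCBAHEEE

Derivation:
Char 1 ('E'): step: R->1, L=3; E->plug->E->R->A->L->C->refl->B->L'->F->R'->A->plug->B
Char 2 ('F'): step: R->2, L=3; F->plug->H->R->E->L->F->refl->E->L'->D->R'->C->plug->C
Char 3 ('E'): step: R->3, L=3; E->plug->E->R->A->L->C->refl->B->L'->F->R'->A->plug->B
Char 4 ('E'): step: R->4, L=3; E->plug->E->R->A->L->C->refl->B->L'->F->R'->B->plug->A
Char 5 ('D'): step: R->5, L=3; D->plug->D->R->H->L->G->refl->H->L'->C->R'->F->plug->H
Char 6 ('C'): step: R->6, L=3; C->plug->C->R->G->L->A->refl->D->L'->B->R'->E->plug->E
Char 7 ('H'): step: R->7, L=3; H->plug->F->R->G->L->A->refl->D->L'->B->R'->E->plug->E
Char 8 ('H'): step: R->0, L->4 (L advanced); H->plug->F->R->B->L->G->refl->H->L'->F->R'->E->plug->E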